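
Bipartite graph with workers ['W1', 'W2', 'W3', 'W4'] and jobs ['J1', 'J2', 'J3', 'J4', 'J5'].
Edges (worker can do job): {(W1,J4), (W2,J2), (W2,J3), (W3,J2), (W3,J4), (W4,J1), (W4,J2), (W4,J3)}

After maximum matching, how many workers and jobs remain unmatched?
Unmatched: 0 workers, 1 jobs

Maximum matching size: 4
Workers: 4 total, 4 matched, 0 unmatched
Jobs: 5 total, 4 matched, 1 unmatched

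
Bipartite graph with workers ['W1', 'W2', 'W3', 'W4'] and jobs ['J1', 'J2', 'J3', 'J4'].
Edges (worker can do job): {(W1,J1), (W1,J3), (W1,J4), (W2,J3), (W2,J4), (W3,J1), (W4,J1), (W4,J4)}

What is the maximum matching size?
Maximum matching size = 3

Maximum matching: {(W1,J4), (W2,J3), (W4,J1)}
Size: 3

This assigns 3 workers to 3 distinct jobs.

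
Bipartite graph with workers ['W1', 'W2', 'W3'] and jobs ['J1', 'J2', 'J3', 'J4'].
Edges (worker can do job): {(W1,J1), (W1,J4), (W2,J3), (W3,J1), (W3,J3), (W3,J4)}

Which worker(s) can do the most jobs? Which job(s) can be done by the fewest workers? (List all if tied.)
Most versatile: W3 (3 jobs); Least covered: J2 (0 workers)

Worker degrees (jobs they can do): W1:2, W2:1, W3:3
Job degrees (workers who can do it): J1:2, J2:0, J3:2, J4:2

Maximum worker degree is 3, achieved by: W3
Minimum job degree is 0, achieved by: J2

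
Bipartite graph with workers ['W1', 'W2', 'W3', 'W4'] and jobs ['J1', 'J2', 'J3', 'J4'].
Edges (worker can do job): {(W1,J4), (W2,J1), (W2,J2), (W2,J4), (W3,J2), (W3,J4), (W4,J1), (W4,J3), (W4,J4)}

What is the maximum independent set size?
Maximum independent set = 4

By König's theorem:
- Min vertex cover = Max matching = 4
- Max independent set = Total vertices - Min vertex cover
- Max independent set = 8 - 4 = 4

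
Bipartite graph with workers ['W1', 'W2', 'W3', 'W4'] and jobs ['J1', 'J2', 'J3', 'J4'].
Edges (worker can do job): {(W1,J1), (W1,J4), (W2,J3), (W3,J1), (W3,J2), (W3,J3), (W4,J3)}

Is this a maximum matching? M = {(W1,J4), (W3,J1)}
No, size 2 is not maximum

Proposed matching has size 2.
Maximum matching size for this graph: 3.

This is NOT maximum - can be improved to size 3.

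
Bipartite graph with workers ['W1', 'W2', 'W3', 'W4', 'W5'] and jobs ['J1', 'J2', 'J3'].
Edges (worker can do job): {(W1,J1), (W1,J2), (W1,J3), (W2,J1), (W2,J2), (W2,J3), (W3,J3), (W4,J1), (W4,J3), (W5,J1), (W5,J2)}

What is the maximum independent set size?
Maximum independent set = 5

By König's theorem:
- Min vertex cover = Max matching = 3
- Max independent set = Total vertices - Min vertex cover
- Max independent set = 8 - 3 = 5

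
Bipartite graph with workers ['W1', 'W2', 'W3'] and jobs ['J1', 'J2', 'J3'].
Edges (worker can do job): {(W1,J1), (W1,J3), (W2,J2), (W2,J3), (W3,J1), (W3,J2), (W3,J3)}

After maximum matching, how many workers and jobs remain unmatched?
Unmatched: 0 workers, 0 jobs

Maximum matching size: 3
Workers: 3 total, 3 matched, 0 unmatched
Jobs: 3 total, 3 matched, 0 unmatched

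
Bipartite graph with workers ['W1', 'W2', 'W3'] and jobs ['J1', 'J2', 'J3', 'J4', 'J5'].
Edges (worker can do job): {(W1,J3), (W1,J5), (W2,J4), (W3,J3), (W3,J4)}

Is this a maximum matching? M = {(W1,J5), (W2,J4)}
No, size 2 is not maximum

Proposed matching has size 2.
Maximum matching size for this graph: 3.

This is NOT maximum - can be improved to size 3.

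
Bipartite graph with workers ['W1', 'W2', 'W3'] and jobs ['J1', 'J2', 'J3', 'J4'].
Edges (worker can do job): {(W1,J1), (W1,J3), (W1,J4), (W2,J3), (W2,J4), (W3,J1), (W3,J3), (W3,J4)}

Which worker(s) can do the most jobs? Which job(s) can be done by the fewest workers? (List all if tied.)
Most versatile: W1, W3 (3 jobs); Least covered: J2 (0 workers)

Worker degrees (jobs they can do): W1:3, W2:2, W3:3
Job degrees (workers who can do it): J1:2, J2:0, J3:3, J4:3

Maximum worker degree is 3, achieved by: W1, W3
Minimum job degree is 0, achieved by: J2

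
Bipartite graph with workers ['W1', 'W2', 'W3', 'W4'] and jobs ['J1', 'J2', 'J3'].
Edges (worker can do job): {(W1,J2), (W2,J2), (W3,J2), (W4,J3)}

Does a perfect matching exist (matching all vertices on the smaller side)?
No, maximum matching has size 2 < 3

Maximum matching has size 2, need 3 for perfect matching.
Unmatched workers: ['W1', 'W2']
Unmatched jobs: ['J1']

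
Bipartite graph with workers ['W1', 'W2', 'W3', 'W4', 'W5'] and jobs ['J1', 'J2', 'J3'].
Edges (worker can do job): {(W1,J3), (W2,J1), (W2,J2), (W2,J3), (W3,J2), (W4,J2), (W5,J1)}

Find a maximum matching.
Matching: {(W1,J3), (W3,J2), (W5,J1)}

Maximum matching (size 3):
  W1 → J3
  W3 → J2
  W5 → J1

Each worker is assigned to at most one job, and each job to at most one worker.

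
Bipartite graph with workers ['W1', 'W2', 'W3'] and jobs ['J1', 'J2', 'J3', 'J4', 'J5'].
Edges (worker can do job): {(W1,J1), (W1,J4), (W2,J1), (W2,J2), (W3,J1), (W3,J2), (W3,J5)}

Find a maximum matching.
Matching: {(W1,J4), (W2,J2), (W3,J1)}

Maximum matching (size 3):
  W1 → J4
  W2 → J2
  W3 → J1

Each worker is assigned to at most one job, and each job to at most one worker.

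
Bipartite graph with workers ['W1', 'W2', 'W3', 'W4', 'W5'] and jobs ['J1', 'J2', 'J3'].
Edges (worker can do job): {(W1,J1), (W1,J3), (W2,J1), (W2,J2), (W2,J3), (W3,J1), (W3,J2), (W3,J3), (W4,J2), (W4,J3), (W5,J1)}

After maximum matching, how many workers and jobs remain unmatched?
Unmatched: 2 workers, 0 jobs

Maximum matching size: 3
Workers: 5 total, 3 matched, 2 unmatched
Jobs: 3 total, 3 matched, 0 unmatched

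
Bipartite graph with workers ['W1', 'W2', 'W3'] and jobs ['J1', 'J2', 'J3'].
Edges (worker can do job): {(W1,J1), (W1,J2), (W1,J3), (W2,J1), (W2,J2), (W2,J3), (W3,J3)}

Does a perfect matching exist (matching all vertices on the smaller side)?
Yes, perfect matching exists (size 3)

Perfect matching: {(W1,J2), (W2,J1), (W3,J3)}
All 3 vertices on the smaller side are matched.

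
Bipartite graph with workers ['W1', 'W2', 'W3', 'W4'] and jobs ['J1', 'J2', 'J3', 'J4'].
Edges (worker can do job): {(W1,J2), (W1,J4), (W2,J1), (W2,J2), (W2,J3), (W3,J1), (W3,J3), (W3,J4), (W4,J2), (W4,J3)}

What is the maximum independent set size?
Maximum independent set = 4

By König's theorem:
- Min vertex cover = Max matching = 4
- Max independent set = Total vertices - Min vertex cover
- Max independent set = 8 - 4 = 4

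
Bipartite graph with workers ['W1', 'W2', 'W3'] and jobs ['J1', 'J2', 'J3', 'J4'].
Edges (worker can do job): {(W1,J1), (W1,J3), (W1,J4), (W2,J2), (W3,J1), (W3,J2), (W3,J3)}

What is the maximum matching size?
Maximum matching size = 3

Maximum matching: {(W1,J1), (W2,J2), (W3,J3)}
Size: 3

This assigns 3 workers to 3 distinct jobs.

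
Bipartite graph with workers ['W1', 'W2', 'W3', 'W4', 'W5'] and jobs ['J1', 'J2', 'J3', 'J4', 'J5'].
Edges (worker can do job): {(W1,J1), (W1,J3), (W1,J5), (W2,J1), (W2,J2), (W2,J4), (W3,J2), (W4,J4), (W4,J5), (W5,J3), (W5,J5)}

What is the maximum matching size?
Maximum matching size = 5

Maximum matching: {(W1,J1), (W2,J4), (W3,J2), (W4,J5), (W5,J3)}
Size: 5

This assigns 5 workers to 5 distinct jobs.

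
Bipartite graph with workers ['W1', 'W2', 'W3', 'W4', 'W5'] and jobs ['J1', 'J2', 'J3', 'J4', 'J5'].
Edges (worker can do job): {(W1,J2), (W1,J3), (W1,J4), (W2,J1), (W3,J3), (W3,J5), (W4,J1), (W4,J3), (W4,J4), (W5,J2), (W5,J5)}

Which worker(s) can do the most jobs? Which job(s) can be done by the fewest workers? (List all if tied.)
Most versatile: W1, W4 (3 jobs); Least covered: J1, J2, J4, J5 (2 workers)

Worker degrees (jobs they can do): W1:3, W2:1, W3:2, W4:3, W5:2
Job degrees (workers who can do it): J1:2, J2:2, J3:3, J4:2, J5:2

Maximum worker degree is 3, achieved by: W1, W4
Minimum job degree is 2, achieved by: J1, J2, J4, J5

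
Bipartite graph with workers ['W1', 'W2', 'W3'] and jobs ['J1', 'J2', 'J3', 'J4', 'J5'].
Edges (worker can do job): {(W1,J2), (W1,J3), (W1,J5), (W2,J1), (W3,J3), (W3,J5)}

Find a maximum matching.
Matching: {(W1,J5), (W2,J1), (W3,J3)}

Maximum matching (size 3):
  W1 → J5
  W2 → J1
  W3 → J3

Each worker is assigned to at most one job, and each job to at most one worker.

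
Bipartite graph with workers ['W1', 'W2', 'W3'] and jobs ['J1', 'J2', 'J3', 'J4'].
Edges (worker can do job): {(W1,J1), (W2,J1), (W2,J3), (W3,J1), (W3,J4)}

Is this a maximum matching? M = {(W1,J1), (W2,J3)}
No, size 2 is not maximum

Proposed matching has size 2.
Maximum matching size for this graph: 3.

This is NOT maximum - can be improved to size 3.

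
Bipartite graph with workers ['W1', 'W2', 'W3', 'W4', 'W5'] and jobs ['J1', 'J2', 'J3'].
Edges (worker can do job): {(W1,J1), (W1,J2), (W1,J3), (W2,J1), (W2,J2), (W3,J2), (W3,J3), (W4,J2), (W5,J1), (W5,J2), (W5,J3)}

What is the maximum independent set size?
Maximum independent set = 5

By König's theorem:
- Min vertex cover = Max matching = 3
- Max independent set = Total vertices - Min vertex cover
- Max independent set = 8 - 3 = 5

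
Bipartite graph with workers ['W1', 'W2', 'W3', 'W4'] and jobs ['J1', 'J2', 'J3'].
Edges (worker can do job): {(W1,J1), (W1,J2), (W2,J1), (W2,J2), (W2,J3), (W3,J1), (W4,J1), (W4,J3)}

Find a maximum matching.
Matching: {(W1,J2), (W3,J1), (W4,J3)}

Maximum matching (size 3):
  W1 → J2
  W3 → J1
  W4 → J3

Each worker is assigned to at most one job, and each job to at most one worker.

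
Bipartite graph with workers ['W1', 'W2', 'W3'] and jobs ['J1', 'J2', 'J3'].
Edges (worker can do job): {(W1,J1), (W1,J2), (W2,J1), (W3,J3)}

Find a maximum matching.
Matching: {(W1,J2), (W2,J1), (W3,J3)}

Maximum matching (size 3):
  W1 → J2
  W2 → J1
  W3 → J3

Each worker is assigned to at most one job, and each job to at most one worker.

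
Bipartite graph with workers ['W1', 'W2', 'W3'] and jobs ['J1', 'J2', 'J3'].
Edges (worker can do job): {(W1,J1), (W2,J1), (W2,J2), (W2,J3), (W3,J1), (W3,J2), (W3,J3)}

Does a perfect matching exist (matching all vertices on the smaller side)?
Yes, perfect matching exists (size 3)

Perfect matching: {(W1,J1), (W2,J2), (W3,J3)}
All 3 vertices on the smaller side are matched.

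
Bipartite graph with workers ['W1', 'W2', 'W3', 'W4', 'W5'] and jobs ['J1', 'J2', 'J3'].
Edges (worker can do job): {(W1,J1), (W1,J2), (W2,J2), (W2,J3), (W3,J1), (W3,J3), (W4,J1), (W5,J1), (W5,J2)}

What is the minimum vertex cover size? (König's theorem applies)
Minimum vertex cover size = 3

By König's theorem: in bipartite graphs,
min vertex cover = max matching = 3

Maximum matching has size 3, so minimum vertex cover also has size 3.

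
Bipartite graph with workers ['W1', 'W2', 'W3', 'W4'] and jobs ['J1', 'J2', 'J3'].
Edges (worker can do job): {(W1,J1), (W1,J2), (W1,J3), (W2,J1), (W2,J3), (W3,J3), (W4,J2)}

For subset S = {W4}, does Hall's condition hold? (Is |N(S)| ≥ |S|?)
Yes: |N(S)| = 1, |S| = 1

Subset S = {W4}
Neighbors N(S) = {J2}

|N(S)| = 1, |S| = 1
Hall's condition: |N(S)| ≥ |S| is satisfied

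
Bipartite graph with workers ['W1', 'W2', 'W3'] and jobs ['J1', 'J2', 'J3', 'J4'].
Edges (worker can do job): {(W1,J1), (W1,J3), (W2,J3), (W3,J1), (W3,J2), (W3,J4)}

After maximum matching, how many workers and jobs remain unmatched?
Unmatched: 0 workers, 1 jobs

Maximum matching size: 3
Workers: 3 total, 3 matched, 0 unmatched
Jobs: 4 total, 3 matched, 1 unmatched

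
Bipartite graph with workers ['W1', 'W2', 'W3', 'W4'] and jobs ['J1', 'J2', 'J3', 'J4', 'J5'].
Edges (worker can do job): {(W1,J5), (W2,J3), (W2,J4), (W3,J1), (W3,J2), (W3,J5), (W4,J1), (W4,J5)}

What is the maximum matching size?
Maximum matching size = 4

Maximum matching: {(W1,J5), (W2,J3), (W3,J2), (W4,J1)}
Size: 4

This assigns 4 workers to 4 distinct jobs.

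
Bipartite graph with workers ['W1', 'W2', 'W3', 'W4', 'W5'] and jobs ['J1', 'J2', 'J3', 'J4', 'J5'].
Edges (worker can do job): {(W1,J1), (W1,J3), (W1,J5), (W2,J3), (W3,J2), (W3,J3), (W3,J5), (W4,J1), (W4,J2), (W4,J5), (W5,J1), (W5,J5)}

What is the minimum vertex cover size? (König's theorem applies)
Minimum vertex cover size = 4

By König's theorem: in bipartite graphs,
min vertex cover = max matching = 4

Maximum matching has size 4, so minimum vertex cover also has size 4.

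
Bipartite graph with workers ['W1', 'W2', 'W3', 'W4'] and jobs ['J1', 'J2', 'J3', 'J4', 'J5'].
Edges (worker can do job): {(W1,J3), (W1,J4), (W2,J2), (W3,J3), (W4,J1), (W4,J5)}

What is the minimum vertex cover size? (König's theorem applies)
Minimum vertex cover size = 4

By König's theorem: in bipartite graphs,
min vertex cover = max matching = 4

Maximum matching has size 4, so minimum vertex cover also has size 4.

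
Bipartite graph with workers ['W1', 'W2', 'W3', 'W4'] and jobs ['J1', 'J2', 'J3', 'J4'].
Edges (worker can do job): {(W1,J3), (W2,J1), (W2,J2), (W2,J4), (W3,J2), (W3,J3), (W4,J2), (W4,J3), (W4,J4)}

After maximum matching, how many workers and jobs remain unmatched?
Unmatched: 0 workers, 0 jobs

Maximum matching size: 4
Workers: 4 total, 4 matched, 0 unmatched
Jobs: 4 total, 4 matched, 0 unmatched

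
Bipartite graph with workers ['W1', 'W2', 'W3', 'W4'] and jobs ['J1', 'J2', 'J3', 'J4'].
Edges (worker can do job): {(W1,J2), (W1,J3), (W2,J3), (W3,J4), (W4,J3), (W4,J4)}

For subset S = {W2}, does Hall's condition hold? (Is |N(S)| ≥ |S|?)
Yes: |N(S)| = 1, |S| = 1

Subset S = {W2}
Neighbors N(S) = {J3}

|N(S)| = 1, |S| = 1
Hall's condition: |N(S)| ≥ |S| is satisfied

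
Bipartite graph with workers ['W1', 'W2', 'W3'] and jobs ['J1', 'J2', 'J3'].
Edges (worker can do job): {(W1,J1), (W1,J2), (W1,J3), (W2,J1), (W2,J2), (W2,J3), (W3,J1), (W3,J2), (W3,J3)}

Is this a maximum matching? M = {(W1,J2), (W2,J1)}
No, size 2 is not maximum

Proposed matching has size 2.
Maximum matching size for this graph: 3.

This is NOT maximum - can be improved to size 3.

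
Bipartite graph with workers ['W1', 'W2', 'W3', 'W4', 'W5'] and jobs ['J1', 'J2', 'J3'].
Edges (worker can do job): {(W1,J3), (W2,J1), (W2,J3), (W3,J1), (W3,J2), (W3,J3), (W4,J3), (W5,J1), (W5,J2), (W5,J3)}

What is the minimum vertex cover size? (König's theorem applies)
Minimum vertex cover size = 3

By König's theorem: in bipartite graphs,
min vertex cover = max matching = 3

Maximum matching has size 3, so minimum vertex cover also has size 3.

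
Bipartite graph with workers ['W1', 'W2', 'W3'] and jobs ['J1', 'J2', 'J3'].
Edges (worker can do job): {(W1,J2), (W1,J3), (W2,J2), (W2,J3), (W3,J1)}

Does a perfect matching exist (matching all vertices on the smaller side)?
Yes, perfect matching exists (size 3)

Perfect matching: {(W1,J2), (W2,J3), (W3,J1)}
All 3 vertices on the smaller side are matched.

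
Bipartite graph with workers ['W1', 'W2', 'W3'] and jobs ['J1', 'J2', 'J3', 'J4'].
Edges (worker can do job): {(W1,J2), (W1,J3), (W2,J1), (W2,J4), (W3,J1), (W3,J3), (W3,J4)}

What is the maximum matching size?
Maximum matching size = 3

Maximum matching: {(W1,J3), (W2,J1), (W3,J4)}
Size: 3

This assigns 3 workers to 3 distinct jobs.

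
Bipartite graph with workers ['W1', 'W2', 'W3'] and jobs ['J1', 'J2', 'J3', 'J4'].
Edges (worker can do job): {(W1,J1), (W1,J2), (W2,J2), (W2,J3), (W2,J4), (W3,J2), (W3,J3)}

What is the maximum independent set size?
Maximum independent set = 4

By König's theorem:
- Min vertex cover = Max matching = 3
- Max independent set = Total vertices - Min vertex cover
- Max independent set = 7 - 3 = 4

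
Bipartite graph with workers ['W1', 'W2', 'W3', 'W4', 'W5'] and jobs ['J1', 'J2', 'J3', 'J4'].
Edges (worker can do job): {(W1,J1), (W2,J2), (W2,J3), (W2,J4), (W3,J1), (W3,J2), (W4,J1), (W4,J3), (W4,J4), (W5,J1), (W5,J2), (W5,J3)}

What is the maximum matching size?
Maximum matching size = 4

Maximum matching: {(W2,J4), (W3,J2), (W4,J3), (W5,J1)}
Size: 4

This assigns 4 workers to 4 distinct jobs.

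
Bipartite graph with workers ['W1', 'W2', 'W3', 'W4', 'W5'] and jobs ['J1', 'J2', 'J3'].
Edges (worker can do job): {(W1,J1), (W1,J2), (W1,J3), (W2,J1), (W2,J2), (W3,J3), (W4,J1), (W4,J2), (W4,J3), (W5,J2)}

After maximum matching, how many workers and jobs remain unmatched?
Unmatched: 2 workers, 0 jobs

Maximum matching size: 3
Workers: 5 total, 3 matched, 2 unmatched
Jobs: 3 total, 3 matched, 0 unmatched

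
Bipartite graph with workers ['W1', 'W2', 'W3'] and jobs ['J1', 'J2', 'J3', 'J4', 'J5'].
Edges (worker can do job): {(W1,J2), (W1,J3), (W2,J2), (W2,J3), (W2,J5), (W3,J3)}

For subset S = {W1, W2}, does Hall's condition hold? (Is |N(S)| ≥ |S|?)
Yes: |N(S)| = 3, |S| = 2

Subset S = {W1, W2}
Neighbors N(S) = {J2, J3, J5}

|N(S)| = 3, |S| = 2
Hall's condition: |N(S)| ≥ |S| is satisfied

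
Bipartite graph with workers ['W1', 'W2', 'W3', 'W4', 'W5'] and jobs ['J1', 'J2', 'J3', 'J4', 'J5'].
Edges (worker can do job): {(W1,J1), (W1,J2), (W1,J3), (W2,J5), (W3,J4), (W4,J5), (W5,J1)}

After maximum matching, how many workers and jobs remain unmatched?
Unmatched: 1 workers, 1 jobs

Maximum matching size: 4
Workers: 5 total, 4 matched, 1 unmatched
Jobs: 5 total, 4 matched, 1 unmatched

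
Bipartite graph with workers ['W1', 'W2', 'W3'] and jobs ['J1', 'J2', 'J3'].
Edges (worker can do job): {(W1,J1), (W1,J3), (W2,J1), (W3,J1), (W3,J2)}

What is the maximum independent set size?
Maximum independent set = 3

By König's theorem:
- Min vertex cover = Max matching = 3
- Max independent set = Total vertices - Min vertex cover
- Max independent set = 6 - 3 = 3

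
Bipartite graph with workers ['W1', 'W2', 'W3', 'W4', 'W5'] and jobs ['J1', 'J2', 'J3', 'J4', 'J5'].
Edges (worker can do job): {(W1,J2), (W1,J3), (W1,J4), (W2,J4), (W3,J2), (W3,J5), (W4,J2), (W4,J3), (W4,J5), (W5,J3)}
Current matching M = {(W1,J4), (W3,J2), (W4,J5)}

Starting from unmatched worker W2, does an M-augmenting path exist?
Yes: W2 → J4 → W1 → J3

An M-augmenting path alternates non-matching / matching edges, starting and ending at unmatched vertices.
Path: W2 → J4 → W1 → J3
(J3 is unmatched in M, so the path is augmenting.)
Flipping edges along this path would increase |M| from 3 to 4.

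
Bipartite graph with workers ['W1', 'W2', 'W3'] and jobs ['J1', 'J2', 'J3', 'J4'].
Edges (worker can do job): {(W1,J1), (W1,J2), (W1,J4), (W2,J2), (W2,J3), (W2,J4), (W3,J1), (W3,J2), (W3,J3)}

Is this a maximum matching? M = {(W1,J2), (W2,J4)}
No, size 2 is not maximum

Proposed matching has size 2.
Maximum matching size for this graph: 3.

This is NOT maximum - can be improved to size 3.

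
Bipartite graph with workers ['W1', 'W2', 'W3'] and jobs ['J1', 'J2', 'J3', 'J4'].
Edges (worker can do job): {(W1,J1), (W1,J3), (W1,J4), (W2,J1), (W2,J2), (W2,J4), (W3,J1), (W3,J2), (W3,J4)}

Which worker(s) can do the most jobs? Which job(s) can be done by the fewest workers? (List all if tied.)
Most versatile: W1, W2, W3 (3 jobs); Least covered: J3 (1 workers)

Worker degrees (jobs they can do): W1:3, W2:3, W3:3
Job degrees (workers who can do it): J1:3, J2:2, J3:1, J4:3

Maximum worker degree is 3, achieved by: W1, W2, W3
Minimum job degree is 1, achieved by: J3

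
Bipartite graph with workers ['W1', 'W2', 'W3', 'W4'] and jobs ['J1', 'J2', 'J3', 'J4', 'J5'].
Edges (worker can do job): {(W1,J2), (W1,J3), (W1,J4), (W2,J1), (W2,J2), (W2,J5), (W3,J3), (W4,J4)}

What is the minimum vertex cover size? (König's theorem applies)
Minimum vertex cover size = 4

By König's theorem: in bipartite graphs,
min vertex cover = max matching = 4

Maximum matching has size 4, so minimum vertex cover also has size 4.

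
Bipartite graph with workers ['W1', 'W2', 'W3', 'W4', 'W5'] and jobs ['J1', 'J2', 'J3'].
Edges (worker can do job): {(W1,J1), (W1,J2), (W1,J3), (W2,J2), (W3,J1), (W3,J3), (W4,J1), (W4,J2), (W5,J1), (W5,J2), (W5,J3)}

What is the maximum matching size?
Maximum matching size = 3

Maximum matching: {(W1,J3), (W3,J1), (W5,J2)}
Size: 3

This assigns 3 workers to 3 distinct jobs.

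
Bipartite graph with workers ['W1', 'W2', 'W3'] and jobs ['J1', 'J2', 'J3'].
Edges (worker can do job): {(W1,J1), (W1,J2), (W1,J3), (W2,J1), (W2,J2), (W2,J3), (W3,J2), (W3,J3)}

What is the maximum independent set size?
Maximum independent set = 3

By König's theorem:
- Min vertex cover = Max matching = 3
- Max independent set = Total vertices - Min vertex cover
- Max independent set = 6 - 3 = 3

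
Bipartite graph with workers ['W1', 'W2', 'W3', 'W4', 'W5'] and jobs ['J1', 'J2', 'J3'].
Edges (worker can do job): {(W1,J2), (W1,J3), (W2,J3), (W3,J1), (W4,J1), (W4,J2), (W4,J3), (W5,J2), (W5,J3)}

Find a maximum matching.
Matching: {(W3,J1), (W4,J3), (W5,J2)}

Maximum matching (size 3):
  W3 → J1
  W4 → J3
  W5 → J2

Each worker is assigned to at most one job, and each job to at most one worker.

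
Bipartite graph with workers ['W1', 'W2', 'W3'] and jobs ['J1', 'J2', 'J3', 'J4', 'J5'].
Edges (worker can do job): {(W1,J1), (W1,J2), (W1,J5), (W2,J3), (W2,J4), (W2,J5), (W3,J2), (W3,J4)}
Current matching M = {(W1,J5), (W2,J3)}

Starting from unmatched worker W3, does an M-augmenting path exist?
Yes: W3 → J2

An M-augmenting path alternates non-matching / matching edges, starting and ending at unmatched vertices.
Path: W3 → J2
(J2 is unmatched in M, so the path is augmenting.)
Flipping edges along this path would increase |M| from 2 to 3.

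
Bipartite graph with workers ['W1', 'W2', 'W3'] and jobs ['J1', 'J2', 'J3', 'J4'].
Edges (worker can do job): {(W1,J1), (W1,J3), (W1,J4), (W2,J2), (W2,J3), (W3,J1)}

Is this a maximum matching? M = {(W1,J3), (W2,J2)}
No, size 2 is not maximum

Proposed matching has size 2.
Maximum matching size for this graph: 3.

This is NOT maximum - can be improved to size 3.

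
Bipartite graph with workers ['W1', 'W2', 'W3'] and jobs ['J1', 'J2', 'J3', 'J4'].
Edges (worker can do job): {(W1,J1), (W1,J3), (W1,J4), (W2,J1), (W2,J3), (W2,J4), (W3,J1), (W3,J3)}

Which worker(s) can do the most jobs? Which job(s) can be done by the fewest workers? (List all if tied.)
Most versatile: W1, W2 (3 jobs); Least covered: J2 (0 workers)

Worker degrees (jobs they can do): W1:3, W2:3, W3:2
Job degrees (workers who can do it): J1:3, J2:0, J3:3, J4:2

Maximum worker degree is 3, achieved by: W1, W2
Minimum job degree is 0, achieved by: J2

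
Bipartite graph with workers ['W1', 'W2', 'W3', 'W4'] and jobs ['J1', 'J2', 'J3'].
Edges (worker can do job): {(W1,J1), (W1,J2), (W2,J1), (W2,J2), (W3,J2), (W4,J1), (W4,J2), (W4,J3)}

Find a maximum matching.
Matching: {(W1,J1), (W3,J2), (W4,J3)}

Maximum matching (size 3):
  W1 → J1
  W3 → J2
  W4 → J3

Each worker is assigned to at most one job, and each job to at most one worker.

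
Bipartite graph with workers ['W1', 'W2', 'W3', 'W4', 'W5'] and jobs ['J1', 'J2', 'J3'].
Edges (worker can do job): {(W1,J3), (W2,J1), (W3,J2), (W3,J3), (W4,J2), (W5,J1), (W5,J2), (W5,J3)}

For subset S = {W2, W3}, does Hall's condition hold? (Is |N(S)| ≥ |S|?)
Yes: |N(S)| = 3, |S| = 2

Subset S = {W2, W3}
Neighbors N(S) = {J1, J2, J3}

|N(S)| = 3, |S| = 2
Hall's condition: |N(S)| ≥ |S| is satisfied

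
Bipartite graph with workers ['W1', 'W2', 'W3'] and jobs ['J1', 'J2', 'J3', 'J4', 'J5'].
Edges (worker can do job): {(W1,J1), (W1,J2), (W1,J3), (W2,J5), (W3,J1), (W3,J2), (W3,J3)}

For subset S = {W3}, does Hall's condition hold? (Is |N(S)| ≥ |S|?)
Yes: |N(S)| = 3, |S| = 1

Subset S = {W3}
Neighbors N(S) = {J1, J2, J3}

|N(S)| = 3, |S| = 1
Hall's condition: |N(S)| ≥ |S| is satisfied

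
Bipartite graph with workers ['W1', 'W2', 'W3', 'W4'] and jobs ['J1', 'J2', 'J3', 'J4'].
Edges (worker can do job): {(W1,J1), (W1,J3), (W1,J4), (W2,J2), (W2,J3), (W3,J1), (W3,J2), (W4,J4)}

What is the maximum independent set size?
Maximum independent set = 4

By König's theorem:
- Min vertex cover = Max matching = 4
- Max independent set = Total vertices - Min vertex cover
- Max independent set = 8 - 4 = 4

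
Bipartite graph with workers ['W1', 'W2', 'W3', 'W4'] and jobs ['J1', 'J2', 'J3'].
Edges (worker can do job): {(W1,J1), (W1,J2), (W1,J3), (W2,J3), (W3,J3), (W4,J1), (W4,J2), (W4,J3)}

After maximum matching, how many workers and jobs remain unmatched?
Unmatched: 1 workers, 0 jobs

Maximum matching size: 3
Workers: 4 total, 3 matched, 1 unmatched
Jobs: 3 total, 3 matched, 0 unmatched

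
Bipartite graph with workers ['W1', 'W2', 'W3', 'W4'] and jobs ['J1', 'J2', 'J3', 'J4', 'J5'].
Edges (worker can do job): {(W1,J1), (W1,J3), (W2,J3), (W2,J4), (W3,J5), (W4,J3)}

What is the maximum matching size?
Maximum matching size = 4

Maximum matching: {(W1,J1), (W2,J4), (W3,J5), (W4,J3)}
Size: 4

This assigns 4 workers to 4 distinct jobs.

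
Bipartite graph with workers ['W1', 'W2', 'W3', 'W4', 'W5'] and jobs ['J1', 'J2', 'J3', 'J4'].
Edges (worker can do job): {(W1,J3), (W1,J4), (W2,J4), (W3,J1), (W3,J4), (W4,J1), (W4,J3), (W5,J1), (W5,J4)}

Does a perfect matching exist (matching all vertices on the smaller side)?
No, maximum matching has size 3 < 4

Maximum matching has size 3, need 4 for perfect matching.
Unmatched workers: ['W1', 'W2']
Unmatched jobs: ['J2']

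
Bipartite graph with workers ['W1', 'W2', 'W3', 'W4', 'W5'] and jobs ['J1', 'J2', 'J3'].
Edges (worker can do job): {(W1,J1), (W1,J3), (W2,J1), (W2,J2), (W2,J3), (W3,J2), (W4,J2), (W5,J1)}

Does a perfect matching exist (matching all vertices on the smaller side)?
Yes, perfect matching exists (size 3)

Perfect matching: {(W1,J3), (W3,J2), (W5,J1)}
All 3 vertices on the smaller side are matched.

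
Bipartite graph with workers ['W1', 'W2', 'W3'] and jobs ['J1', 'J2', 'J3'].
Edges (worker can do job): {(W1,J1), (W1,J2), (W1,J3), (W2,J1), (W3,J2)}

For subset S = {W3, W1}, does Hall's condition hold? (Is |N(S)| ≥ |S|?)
Yes: |N(S)| = 3, |S| = 2

Subset S = {W3, W1}
Neighbors N(S) = {J1, J2, J3}

|N(S)| = 3, |S| = 2
Hall's condition: |N(S)| ≥ |S| is satisfied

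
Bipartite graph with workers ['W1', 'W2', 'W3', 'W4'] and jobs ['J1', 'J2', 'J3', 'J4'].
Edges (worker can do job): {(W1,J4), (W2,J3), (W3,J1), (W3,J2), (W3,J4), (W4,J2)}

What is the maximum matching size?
Maximum matching size = 4

Maximum matching: {(W1,J4), (W2,J3), (W3,J1), (W4,J2)}
Size: 4

This assigns 4 workers to 4 distinct jobs.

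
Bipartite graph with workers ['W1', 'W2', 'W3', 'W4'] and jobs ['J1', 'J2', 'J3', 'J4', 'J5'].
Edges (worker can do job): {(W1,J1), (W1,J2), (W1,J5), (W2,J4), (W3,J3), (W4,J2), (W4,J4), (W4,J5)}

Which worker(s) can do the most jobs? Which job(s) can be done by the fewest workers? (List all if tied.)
Most versatile: W1, W4 (3 jobs); Least covered: J1, J3 (1 workers)

Worker degrees (jobs they can do): W1:3, W2:1, W3:1, W4:3
Job degrees (workers who can do it): J1:1, J2:2, J3:1, J4:2, J5:2

Maximum worker degree is 3, achieved by: W1, W4
Minimum job degree is 1, achieved by: J1, J3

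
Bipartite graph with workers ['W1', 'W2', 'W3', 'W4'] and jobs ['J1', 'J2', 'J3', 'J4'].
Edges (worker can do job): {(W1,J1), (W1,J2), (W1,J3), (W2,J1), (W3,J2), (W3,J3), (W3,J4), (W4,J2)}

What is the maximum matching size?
Maximum matching size = 4

Maximum matching: {(W1,J3), (W2,J1), (W3,J4), (W4,J2)}
Size: 4

This assigns 4 workers to 4 distinct jobs.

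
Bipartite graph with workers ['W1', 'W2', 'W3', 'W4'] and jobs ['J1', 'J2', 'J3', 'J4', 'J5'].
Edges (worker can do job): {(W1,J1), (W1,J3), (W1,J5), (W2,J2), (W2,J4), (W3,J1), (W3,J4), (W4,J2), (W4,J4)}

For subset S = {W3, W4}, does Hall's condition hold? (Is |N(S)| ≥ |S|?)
Yes: |N(S)| = 3, |S| = 2

Subset S = {W3, W4}
Neighbors N(S) = {J1, J2, J4}

|N(S)| = 3, |S| = 2
Hall's condition: |N(S)| ≥ |S| is satisfied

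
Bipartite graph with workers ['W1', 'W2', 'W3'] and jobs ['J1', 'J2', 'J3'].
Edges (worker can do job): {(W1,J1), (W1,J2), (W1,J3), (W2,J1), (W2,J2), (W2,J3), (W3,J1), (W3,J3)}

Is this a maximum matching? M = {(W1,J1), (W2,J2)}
No, size 2 is not maximum

Proposed matching has size 2.
Maximum matching size for this graph: 3.

This is NOT maximum - can be improved to size 3.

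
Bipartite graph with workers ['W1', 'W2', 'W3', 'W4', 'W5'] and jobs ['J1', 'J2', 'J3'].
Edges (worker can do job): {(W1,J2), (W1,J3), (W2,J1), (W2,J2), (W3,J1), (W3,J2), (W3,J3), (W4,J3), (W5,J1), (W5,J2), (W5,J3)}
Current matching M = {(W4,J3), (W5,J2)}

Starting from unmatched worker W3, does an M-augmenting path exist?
Yes: W3 → J1

An M-augmenting path alternates non-matching / matching edges, starting and ending at unmatched vertices.
Path: W3 → J1
(J1 is unmatched in M, so the path is augmenting.)
Flipping edges along this path would increase |M| from 2 to 3.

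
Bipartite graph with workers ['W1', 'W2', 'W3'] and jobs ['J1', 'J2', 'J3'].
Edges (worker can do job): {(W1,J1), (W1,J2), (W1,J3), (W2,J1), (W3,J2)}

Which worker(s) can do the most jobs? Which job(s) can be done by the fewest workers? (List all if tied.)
Most versatile: W1 (3 jobs); Least covered: J3 (1 workers)

Worker degrees (jobs they can do): W1:3, W2:1, W3:1
Job degrees (workers who can do it): J1:2, J2:2, J3:1

Maximum worker degree is 3, achieved by: W1
Minimum job degree is 1, achieved by: J3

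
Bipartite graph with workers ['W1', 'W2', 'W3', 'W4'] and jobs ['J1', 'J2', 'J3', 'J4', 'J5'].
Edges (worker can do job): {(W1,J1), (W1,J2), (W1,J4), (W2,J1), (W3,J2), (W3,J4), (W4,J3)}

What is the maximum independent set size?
Maximum independent set = 5

By König's theorem:
- Min vertex cover = Max matching = 4
- Max independent set = Total vertices - Min vertex cover
- Max independent set = 9 - 4 = 5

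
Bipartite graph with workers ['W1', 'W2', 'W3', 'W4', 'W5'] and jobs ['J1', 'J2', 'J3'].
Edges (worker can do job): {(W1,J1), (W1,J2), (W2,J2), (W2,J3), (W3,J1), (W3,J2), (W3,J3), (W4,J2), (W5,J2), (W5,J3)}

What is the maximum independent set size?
Maximum independent set = 5

By König's theorem:
- Min vertex cover = Max matching = 3
- Max independent set = Total vertices - Min vertex cover
- Max independent set = 8 - 3 = 5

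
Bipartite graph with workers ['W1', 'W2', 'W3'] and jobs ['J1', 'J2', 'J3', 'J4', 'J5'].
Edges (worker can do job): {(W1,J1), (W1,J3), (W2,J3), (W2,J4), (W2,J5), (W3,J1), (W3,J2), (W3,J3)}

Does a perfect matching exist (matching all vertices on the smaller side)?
Yes, perfect matching exists (size 3)

Perfect matching: {(W1,J3), (W2,J5), (W3,J1)}
All 3 vertices on the smaller side are matched.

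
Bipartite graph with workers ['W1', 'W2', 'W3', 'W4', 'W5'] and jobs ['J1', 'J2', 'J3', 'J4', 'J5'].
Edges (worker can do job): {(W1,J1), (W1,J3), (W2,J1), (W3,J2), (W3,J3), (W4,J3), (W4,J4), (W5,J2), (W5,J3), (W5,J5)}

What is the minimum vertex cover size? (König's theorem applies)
Minimum vertex cover size = 5

By König's theorem: in bipartite graphs,
min vertex cover = max matching = 5

Maximum matching has size 5, so minimum vertex cover also has size 5.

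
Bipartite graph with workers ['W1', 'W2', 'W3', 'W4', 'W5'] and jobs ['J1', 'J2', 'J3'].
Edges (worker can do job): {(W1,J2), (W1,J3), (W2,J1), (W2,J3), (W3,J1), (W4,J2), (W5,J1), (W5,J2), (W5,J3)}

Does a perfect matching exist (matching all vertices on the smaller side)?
Yes, perfect matching exists (size 3)

Perfect matching: {(W3,J1), (W4,J2), (W5,J3)}
All 3 vertices on the smaller side are matched.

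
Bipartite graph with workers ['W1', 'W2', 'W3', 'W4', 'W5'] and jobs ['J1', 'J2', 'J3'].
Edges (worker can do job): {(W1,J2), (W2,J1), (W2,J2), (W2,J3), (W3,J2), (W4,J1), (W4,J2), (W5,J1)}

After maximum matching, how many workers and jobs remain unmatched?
Unmatched: 2 workers, 0 jobs

Maximum matching size: 3
Workers: 5 total, 3 matched, 2 unmatched
Jobs: 3 total, 3 matched, 0 unmatched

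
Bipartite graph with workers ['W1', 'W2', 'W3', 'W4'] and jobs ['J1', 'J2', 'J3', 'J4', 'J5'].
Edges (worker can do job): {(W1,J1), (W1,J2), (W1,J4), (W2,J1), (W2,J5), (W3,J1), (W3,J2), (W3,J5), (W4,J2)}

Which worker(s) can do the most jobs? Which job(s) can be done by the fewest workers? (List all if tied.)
Most versatile: W1, W3 (3 jobs); Least covered: J3 (0 workers)

Worker degrees (jobs they can do): W1:3, W2:2, W3:3, W4:1
Job degrees (workers who can do it): J1:3, J2:3, J3:0, J4:1, J5:2

Maximum worker degree is 3, achieved by: W1, W3
Minimum job degree is 0, achieved by: J3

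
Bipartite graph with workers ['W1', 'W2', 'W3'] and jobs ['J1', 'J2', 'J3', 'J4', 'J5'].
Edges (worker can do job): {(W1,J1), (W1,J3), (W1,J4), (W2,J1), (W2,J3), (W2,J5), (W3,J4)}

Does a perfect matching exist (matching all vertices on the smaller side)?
Yes, perfect matching exists (size 3)

Perfect matching: {(W1,J3), (W2,J5), (W3,J4)}
All 3 vertices on the smaller side are matched.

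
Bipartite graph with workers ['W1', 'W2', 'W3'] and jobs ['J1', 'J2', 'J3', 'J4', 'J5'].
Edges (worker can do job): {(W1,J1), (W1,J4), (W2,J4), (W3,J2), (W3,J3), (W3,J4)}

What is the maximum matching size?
Maximum matching size = 3

Maximum matching: {(W1,J1), (W2,J4), (W3,J3)}
Size: 3

This assigns 3 workers to 3 distinct jobs.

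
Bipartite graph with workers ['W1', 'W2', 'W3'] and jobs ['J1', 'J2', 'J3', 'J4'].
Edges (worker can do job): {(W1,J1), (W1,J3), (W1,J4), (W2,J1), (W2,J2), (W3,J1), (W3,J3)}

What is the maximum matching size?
Maximum matching size = 3

Maximum matching: {(W1,J4), (W2,J2), (W3,J1)}
Size: 3

This assigns 3 workers to 3 distinct jobs.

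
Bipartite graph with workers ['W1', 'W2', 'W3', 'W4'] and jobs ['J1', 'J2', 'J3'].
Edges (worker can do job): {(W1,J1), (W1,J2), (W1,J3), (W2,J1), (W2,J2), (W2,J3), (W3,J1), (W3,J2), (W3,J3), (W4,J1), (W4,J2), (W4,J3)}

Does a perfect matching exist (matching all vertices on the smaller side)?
Yes, perfect matching exists (size 3)

Perfect matching: {(W1,J2), (W3,J1), (W4,J3)}
All 3 vertices on the smaller side are matched.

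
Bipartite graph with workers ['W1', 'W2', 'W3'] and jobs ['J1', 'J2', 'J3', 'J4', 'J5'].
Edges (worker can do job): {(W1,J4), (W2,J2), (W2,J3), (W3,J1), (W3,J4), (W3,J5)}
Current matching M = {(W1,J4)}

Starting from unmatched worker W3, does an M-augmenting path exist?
Yes: W3 → J5

An M-augmenting path alternates non-matching / matching edges, starting and ending at unmatched vertices.
Path: W3 → J5
(J5 is unmatched in M, so the path is augmenting.)
Flipping edges along this path would increase |M| from 1 to 2.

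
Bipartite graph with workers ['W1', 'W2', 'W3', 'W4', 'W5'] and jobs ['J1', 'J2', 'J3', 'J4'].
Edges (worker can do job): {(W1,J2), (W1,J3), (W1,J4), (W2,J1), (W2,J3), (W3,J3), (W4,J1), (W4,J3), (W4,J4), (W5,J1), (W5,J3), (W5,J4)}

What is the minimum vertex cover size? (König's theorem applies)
Minimum vertex cover size = 4

By König's theorem: in bipartite graphs,
min vertex cover = max matching = 4

Maximum matching has size 4, so minimum vertex cover also has size 4.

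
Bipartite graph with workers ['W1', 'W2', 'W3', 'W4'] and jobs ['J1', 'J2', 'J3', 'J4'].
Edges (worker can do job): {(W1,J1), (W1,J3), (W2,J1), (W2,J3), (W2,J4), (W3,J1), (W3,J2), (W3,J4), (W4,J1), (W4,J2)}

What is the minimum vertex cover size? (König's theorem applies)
Minimum vertex cover size = 4

By König's theorem: in bipartite graphs,
min vertex cover = max matching = 4

Maximum matching has size 4, so minimum vertex cover also has size 4.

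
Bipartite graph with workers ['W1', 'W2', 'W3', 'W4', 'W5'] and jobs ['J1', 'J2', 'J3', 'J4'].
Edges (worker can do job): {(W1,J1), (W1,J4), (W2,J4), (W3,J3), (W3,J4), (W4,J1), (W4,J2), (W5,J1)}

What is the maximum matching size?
Maximum matching size = 4

Maximum matching: {(W1,J4), (W3,J3), (W4,J2), (W5,J1)}
Size: 4

This assigns 4 workers to 4 distinct jobs.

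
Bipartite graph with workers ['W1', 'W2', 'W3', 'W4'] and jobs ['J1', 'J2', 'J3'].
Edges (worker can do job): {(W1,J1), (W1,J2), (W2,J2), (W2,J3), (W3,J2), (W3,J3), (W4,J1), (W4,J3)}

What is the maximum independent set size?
Maximum independent set = 4

By König's theorem:
- Min vertex cover = Max matching = 3
- Max independent set = Total vertices - Min vertex cover
- Max independent set = 7 - 3 = 4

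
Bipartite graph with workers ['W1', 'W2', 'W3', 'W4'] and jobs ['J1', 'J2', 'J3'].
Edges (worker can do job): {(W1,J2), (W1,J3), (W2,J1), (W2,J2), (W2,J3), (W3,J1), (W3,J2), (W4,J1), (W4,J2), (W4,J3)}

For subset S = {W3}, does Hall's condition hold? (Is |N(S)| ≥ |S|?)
Yes: |N(S)| = 2, |S| = 1

Subset S = {W3}
Neighbors N(S) = {J1, J2}

|N(S)| = 2, |S| = 1
Hall's condition: |N(S)| ≥ |S| is satisfied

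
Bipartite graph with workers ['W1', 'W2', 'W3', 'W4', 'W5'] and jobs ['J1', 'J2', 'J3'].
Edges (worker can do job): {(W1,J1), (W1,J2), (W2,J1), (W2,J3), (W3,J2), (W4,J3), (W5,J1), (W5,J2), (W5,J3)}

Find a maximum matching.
Matching: {(W3,J2), (W4,J3), (W5,J1)}

Maximum matching (size 3):
  W3 → J2
  W4 → J3
  W5 → J1

Each worker is assigned to at most one job, and each job to at most one worker.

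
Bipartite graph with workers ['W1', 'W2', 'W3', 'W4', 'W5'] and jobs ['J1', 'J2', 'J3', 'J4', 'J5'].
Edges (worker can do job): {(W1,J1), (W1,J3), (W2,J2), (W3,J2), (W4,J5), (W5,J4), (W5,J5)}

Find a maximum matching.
Matching: {(W1,J1), (W3,J2), (W4,J5), (W5,J4)}

Maximum matching (size 4):
  W1 → J1
  W3 → J2
  W4 → J5
  W5 → J4

Each worker is assigned to at most one job, and each job to at most one worker.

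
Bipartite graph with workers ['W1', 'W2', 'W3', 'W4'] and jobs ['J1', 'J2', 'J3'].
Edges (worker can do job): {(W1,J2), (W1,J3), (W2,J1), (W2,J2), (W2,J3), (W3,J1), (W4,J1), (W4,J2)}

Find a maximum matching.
Matching: {(W1,J3), (W2,J2), (W4,J1)}

Maximum matching (size 3):
  W1 → J3
  W2 → J2
  W4 → J1

Each worker is assigned to at most one job, and each job to at most one worker.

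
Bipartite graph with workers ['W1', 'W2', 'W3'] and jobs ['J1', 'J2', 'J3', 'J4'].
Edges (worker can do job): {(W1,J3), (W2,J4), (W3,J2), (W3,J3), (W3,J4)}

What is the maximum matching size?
Maximum matching size = 3

Maximum matching: {(W1,J3), (W2,J4), (W3,J2)}
Size: 3

This assigns 3 workers to 3 distinct jobs.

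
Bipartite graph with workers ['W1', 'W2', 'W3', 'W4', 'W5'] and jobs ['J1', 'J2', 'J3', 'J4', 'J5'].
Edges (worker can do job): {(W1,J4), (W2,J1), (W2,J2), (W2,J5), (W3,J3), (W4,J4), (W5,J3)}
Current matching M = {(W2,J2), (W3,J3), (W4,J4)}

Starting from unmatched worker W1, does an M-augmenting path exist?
No augmenting path from W1

Alternating search from W1 reaches jobs: {J4}.
Every reachable job is already matched in M, and following those matched edges back to workers exposes no further unvisited jobs.
No M-augmenting path from W1 exists.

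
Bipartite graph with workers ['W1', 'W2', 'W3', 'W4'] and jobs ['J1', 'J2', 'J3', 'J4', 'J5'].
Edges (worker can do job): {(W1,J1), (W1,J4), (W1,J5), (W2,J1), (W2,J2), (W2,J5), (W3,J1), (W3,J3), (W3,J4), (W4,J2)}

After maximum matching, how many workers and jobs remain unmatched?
Unmatched: 0 workers, 1 jobs

Maximum matching size: 4
Workers: 4 total, 4 matched, 0 unmatched
Jobs: 5 total, 4 matched, 1 unmatched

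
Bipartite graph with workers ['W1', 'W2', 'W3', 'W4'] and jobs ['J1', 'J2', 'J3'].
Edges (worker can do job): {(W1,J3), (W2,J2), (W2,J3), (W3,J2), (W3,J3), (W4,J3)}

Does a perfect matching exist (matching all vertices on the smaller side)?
No, maximum matching has size 2 < 3

Maximum matching has size 2, need 3 for perfect matching.
Unmatched workers: ['W1', 'W2']
Unmatched jobs: ['J1']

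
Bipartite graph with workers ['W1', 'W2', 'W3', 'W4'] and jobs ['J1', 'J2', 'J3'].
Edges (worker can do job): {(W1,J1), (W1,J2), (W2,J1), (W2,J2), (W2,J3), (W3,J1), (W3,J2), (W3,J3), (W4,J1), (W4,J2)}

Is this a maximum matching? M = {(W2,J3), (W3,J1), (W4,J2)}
Yes, size 3 is maximum

Proposed matching has size 3.
Maximum matching size for this graph: 3.

This is a maximum matching.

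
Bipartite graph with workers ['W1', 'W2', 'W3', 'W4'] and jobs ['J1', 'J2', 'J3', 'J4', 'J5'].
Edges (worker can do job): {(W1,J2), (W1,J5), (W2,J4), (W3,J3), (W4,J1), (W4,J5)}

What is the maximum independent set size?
Maximum independent set = 5

By König's theorem:
- Min vertex cover = Max matching = 4
- Max independent set = Total vertices - Min vertex cover
- Max independent set = 9 - 4 = 5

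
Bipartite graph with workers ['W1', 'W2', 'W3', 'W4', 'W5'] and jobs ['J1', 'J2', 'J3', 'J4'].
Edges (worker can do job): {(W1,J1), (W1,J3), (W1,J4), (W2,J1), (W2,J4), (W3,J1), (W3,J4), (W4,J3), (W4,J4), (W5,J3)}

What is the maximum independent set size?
Maximum independent set = 6

By König's theorem:
- Min vertex cover = Max matching = 3
- Max independent set = Total vertices - Min vertex cover
- Max independent set = 9 - 3 = 6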